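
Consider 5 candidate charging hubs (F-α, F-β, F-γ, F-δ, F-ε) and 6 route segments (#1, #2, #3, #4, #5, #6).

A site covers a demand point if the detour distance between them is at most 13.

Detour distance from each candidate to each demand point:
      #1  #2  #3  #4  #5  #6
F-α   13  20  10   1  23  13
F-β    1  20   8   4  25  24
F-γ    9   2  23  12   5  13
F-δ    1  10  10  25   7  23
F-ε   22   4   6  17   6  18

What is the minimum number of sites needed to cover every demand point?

2

Coverage sets (demand points within 13 of each site):
  F-α: {#1, #3, #4, #6}
  F-β: {#1, #3, #4}
  F-γ: {#1, #2, #4, #5, #6}
  F-δ: {#1, #2, #3, #5}
  F-ε: {#2, #3, #5}
No single site covers all 6 demand points.
But {F-α, F-γ} covers everything, so the minimum is 2.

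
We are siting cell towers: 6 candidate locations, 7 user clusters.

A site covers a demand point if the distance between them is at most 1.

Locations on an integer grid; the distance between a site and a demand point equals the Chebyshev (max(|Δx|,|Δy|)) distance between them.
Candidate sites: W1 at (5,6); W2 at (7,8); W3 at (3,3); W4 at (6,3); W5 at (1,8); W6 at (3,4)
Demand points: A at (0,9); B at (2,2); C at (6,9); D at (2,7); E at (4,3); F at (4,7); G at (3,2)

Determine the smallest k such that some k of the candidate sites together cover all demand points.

Coverage sets (demand points within 1 of each site):
  W1: {F}
  W2: {C}
  W3: {B, E, G}
  W4: {}
  W5: {A, D}
  W6: {E}
No 3 sites suffice: every size-3 union leaves at least one demand point uncovered.
But {W1, W2, W3, W5} covers everything, so the minimum is 4.

4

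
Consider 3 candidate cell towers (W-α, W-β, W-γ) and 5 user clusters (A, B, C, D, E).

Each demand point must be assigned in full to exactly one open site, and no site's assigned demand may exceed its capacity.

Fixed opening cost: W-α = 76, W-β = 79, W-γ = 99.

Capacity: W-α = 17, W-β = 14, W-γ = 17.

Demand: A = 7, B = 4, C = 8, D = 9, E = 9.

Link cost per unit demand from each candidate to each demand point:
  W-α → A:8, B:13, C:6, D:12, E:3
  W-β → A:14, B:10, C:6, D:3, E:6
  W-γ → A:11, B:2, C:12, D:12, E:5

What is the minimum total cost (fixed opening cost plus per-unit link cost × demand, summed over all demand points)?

Open {W-α, W-β, W-γ}; cheapest assignment that respects the capacities:
  W-α (cap 17, load 15): A, C — cost 7×8 + 8×6 = 104
  W-β (cap 14, load 9): D — cost 9×3 = 27
  W-γ (cap 17, load 13): B, E — cost 4×2 + 9×5 = 53
  Shipping 184, fixed 254 → total 438.
  Any other capacity-feasible assignment to {W-α, W-β, W-γ} ships for at least 184.
Total demand is 37 and no other set of sites has combined capacity ≥ 37, so {W-α, W-β, W-γ} is the only feasible choice of open sites. Minimum: 438.

438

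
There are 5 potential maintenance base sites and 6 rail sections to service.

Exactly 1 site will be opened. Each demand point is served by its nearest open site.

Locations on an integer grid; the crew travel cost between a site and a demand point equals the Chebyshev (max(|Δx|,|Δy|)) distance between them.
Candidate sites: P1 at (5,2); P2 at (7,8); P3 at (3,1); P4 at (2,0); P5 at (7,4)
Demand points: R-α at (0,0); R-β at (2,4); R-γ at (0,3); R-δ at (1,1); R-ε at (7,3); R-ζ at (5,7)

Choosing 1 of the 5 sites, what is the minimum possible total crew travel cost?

21

Open {P3}.
  R-α→P3 3, R-β→P3 3, R-γ→P3 3, R-δ→P3 2, R-ε→P3 4, R-ζ→P3 6  ⇒ total 21.
Compare {P4}: total 22.
Compare {P1}: total 24.
No size-1 selection does better; minimum is 21.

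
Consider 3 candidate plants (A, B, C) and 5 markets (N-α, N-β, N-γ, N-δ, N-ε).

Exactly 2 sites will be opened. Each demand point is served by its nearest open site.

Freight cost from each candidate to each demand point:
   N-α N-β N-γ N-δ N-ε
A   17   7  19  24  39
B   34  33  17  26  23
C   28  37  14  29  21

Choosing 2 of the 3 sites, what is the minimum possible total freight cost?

83

Open {A, C}.
  N-α→A 17, N-β→A 7, N-γ→C 14, N-δ→A 24, N-ε→C 21  ⇒ total 83.
Compare {A, B}: total 88.
Compare {B, C}: total 122.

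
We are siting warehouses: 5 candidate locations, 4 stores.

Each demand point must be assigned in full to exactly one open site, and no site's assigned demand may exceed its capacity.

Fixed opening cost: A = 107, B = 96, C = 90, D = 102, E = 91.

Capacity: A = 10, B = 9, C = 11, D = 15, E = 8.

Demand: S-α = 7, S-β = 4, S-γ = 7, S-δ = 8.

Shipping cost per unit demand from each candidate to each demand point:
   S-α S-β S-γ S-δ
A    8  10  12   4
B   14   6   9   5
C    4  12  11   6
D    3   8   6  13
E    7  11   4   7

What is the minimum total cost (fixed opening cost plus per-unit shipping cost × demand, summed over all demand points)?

Open {B, D, E}; cheapest assignment that respects the capacities:
  B (cap 9, load 8): S-δ — cost 8×5 = 40
  D (cap 15, load 11): S-α, S-β — cost 7×3 + 4×8 = 53
  E (cap 8, load 7): S-γ — cost 7×4 = 28
  Shipping 121, fixed 289 → total 410.
  Any other capacity-feasible assignment to {B, D, E} ships for at least 121.
Compare {C, D, E}: its best feasible assignment gives total 412.
Compare {A, D, E}: its best feasible assignment gives total 413.
Every other set of open sites that can feasibly serve all demand totals ≥ 412 even under its best assignment. Minimum: 410.

410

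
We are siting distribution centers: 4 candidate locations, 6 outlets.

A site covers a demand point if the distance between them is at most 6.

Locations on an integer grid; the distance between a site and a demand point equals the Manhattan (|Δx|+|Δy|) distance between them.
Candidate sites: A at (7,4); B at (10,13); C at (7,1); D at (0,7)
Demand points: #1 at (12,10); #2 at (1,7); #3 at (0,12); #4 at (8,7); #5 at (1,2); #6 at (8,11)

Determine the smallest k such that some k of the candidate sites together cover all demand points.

Coverage sets (demand points within 6 of each site):
  A: {#4}
  B: {#1, #6}
  C: {}
  D: {#2, #3, #5}
No 2 sites suffice: every size-2 union leaves at least one demand point uncovered.
But {A, B, D} covers everything, so the minimum is 3.

3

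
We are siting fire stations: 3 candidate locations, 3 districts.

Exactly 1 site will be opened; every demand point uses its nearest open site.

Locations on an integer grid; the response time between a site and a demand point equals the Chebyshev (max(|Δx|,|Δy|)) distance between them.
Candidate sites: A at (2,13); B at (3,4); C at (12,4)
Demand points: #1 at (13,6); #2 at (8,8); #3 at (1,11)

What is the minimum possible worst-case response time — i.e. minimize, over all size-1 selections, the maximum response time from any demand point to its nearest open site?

Open {B}.
  Farthest demand point is #1 at response time 10 (to B); all others are ≤ 10.
With {A} the worst case is 11.
With {C} the worst case is 11.
No size-1 selection achieves below 10.

10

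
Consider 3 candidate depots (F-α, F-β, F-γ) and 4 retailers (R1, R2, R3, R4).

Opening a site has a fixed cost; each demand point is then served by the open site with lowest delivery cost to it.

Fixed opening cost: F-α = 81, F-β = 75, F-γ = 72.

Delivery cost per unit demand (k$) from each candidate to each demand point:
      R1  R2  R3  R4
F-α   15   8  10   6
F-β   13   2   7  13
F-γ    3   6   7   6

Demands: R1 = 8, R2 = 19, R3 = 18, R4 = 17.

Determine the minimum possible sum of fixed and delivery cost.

437

Open {F-β, F-γ}: assign each demand point to its cheapest open site.
  R1→F-γ 8×3=24, R2→F-β 19×2=38, R3→F-β 18×7=126, R4→F-γ 17×6=102
  delivery cost 290, fixed 147 → total 437.
Compare {F-γ}: delivery cost 366 + fixed 72 = 438.
Compare {F-α, F-β, F-γ}: delivery cost 290 + fixed 228 = 518.
Compare {F-α, F-γ}: delivery cost 366 + fixed 153 = 519.
All other subsets cost ≥ 438. Minimum total cost: 437.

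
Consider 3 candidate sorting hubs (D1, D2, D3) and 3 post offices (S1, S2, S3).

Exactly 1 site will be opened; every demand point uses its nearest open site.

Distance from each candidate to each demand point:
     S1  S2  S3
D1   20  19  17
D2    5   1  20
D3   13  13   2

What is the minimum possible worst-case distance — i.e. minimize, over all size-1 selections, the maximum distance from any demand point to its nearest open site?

13

Open {D3}.
  Farthest demand point is S1 at distance 13 (to D3); all others are ≤ 13.
With {D1} the worst case is 20.
With {D2} the worst case is 20.
No size-1 selection achieves below 13.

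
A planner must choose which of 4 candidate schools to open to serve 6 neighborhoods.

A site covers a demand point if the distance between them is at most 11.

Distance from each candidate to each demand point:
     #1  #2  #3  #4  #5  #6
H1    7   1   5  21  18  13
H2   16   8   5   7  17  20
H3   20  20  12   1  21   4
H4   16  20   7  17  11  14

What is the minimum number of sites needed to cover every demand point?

Coverage sets (demand points within 11 of each site):
  H1: {#1, #2, #3}
  H2: {#2, #3, #4}
  H3: {#4, #6}
  H4: {#3, #5}
No 2 sites suffice: every size-2 union leaves at least one demand point uncovered.
But {H1, H3, H4} covers everything, so the minimum is 3.

3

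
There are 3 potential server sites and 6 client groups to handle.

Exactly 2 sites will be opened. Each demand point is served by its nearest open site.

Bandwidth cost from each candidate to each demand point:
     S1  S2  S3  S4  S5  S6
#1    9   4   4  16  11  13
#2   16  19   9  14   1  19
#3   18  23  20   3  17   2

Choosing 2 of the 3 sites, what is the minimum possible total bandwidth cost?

Open {#1, #3}.
  S1→#1 9, S2→#1 4, S3→#1 4, S4→#3 3, S5→#1 11, S6→#3 2  ⇒ total 33.
Compare {#1, #2}: total 45.
Compare {#2, #3}: total 50.

33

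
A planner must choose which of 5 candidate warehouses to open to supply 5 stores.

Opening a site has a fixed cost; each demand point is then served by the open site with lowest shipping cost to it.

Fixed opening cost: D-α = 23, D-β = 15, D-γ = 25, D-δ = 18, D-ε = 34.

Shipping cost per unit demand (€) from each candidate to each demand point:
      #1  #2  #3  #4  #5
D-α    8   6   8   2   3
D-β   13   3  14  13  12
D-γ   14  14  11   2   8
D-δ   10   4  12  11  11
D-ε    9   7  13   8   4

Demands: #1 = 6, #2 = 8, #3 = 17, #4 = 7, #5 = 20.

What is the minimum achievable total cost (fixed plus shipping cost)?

320

Open {D-α, D-β}: assign each demand point to its cheapest open site.
  #1→D-α 6×8=48, #2→D-β 8×3=24, #3→D-α 17×8=136, #4→D-α 7×2=14, #5→D-α 20×3=60
  shipping cost 282, fixed 38 → total 320.
Compare {D-α}: shipping cost 306 + fixed 23 = 329.
Compare {D-α, D-δ}: shipping cost 290 + fixed 41 = 331.
Compare {D-α, D-β, D-δ}: shipping cost 282 + fixed 56 = 338.
All other subsets cost ≥ 329. Minimum total cost: 320.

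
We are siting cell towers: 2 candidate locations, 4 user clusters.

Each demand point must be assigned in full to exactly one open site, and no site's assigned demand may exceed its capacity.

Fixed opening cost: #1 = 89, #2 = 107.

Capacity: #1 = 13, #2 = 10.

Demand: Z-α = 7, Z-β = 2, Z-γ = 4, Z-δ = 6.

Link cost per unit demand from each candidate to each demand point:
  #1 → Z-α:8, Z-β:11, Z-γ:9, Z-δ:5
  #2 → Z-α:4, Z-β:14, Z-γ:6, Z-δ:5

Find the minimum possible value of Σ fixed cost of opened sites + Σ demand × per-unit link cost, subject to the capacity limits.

Open {#1, #2}; cheapest assignment that respects the capacities:
  #1 (cap 13, load 12): Z-β, Z-γ, Z-δ — cost 2×11 + 4×9 + 6×5 = 88
  #2 (cap 10, load 7): Z-α — cost 7×4 = 28
  Shipping 116, fixed 196 → total 312.
  Any other capacity-feasible assignment to {#1, #2} ships for at least 116.
Total demand is 19 and no other set of sites has combined capacity ≥ 19, so {#1, #2} is the only feasible choice of open sites. Minimum: 312.

312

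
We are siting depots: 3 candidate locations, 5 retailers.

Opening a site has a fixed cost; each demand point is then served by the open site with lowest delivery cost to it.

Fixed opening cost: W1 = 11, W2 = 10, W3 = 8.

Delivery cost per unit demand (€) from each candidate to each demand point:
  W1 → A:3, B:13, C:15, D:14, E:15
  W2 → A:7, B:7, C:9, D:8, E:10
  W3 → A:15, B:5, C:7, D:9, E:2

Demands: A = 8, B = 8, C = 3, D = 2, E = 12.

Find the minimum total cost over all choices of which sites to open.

Open {W1, W3}: assign each demand point to its cheapest open site.
  A→W1 8×3=24, B→W3 8×5=40, C→W3 3×7=21, D→W3 2×9=18, E→W3 12×2=24
  delivery cost 127, fixed 19 → total 146.
Compare {W1, W2, W3}: delivery cost 125 + fixed 29 = 154.
Compare {W2, W3}: delivery cost 157 + fixed 18 = 175.
Compare {W3}: delivery cost 223 + fixed 8 = 231.
All other subsets cost ≥ 154. Minimum total cost: 146.

146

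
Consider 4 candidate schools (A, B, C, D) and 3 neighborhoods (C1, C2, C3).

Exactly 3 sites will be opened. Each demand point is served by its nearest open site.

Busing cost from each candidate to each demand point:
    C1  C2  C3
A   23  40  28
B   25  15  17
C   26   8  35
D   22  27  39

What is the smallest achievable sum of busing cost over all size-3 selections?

47

Open {B, C, D}.
  C1→D 22, C2→C 8, C3→B 17  ⇒ total 47.
Compare {A, B, C}: total 48.
Compare {A, B, D}: total 54.
No size-3 selection does better; minimum is 47.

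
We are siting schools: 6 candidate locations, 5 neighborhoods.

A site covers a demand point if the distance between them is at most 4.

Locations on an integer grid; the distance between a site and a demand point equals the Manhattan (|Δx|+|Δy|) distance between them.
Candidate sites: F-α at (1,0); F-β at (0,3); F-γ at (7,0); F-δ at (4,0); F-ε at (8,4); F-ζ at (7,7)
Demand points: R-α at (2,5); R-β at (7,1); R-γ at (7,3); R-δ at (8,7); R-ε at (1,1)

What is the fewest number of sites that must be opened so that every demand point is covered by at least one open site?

Coverage sets (demand points within 4 of each site):
  F-α: {R-ε}
  F-β: {R-α, R-ε}
  F-γ: {R-β, R-γ}
  F-δ: {R-β, R-ε}
  F-ε: {R-β, R-γ, R-δ}
  F-ζ: {R-γ, R-δ}
No single site covers all 5 demand points.
But {F-β, F-ε} covers everything, so the minimum is 2.

2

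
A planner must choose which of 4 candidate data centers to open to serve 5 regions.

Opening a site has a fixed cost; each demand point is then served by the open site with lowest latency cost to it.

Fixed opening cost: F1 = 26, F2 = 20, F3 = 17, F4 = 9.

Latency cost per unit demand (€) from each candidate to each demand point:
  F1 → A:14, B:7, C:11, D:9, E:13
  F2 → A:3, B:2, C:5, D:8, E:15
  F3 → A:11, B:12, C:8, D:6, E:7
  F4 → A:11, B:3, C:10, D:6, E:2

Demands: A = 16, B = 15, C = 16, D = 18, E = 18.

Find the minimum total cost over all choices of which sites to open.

Open {F2, F4}: assign each demand point to its cheapest open site.
  A→F2 16×3=48, B→F2 15×2=30, C→F2 16×5=80, D→F4 18×6=108, E→F4 18×2=36
  latency cost 302, fixed 29 → total 331.
Compare {F2, F3, F4}: latency cost 302 + fixed 46 = 348.
Compare {F1, F2, F4}: latency cost 302 + fixed 55 = 357.
Compare {F1, F2, F3, F4}: latency cost 302 + fixed 72 = 374.
All other subsets cost ≥ 348. Minimum total cost: 331.

331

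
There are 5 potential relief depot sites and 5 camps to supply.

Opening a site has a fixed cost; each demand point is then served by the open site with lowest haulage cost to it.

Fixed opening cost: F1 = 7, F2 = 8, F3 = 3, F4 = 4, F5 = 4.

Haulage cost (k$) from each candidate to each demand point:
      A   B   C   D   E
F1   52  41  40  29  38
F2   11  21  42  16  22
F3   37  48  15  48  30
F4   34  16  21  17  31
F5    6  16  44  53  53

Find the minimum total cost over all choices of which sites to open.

Open {F2, F3, F5}: assign each demand point to its cheapest open site.
  A→F5 6, B→F5 16, C→F3 15, D→F2 16, E→F2 22
  haulage cost 75, fixed 15 → total 90.
Compare {F2, F3, F4, F5}: haulage cost 75 + fixed 19 = 94.
Compare {F2, F3, F4}: haulage cost 80 + fixed 15 = 95.
Compare {F3, F4, F5}: haulage cost 84 + fixed 11 = 95.
All other subsets cost ≥ 94. Minimum total cost: 90.

90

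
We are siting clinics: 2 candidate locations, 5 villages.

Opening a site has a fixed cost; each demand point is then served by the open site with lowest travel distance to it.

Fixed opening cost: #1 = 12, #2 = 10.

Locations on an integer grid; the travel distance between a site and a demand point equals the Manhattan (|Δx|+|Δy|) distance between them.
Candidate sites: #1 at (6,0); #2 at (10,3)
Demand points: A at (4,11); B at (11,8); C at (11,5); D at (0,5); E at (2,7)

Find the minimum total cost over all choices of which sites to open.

57

Open {#2}: assign each demand point to its cheapest open site.
  A→#2 14, B→#2 6, C→#2 3, D→#2 12, E→#2 12
  travel distance 47, fixed 10 → total 57.
Compare {#1, #2}: travel distance 44 + fixed 22 = 66.
Compare {#1}: travel distance 58 + fixed 12 = 70.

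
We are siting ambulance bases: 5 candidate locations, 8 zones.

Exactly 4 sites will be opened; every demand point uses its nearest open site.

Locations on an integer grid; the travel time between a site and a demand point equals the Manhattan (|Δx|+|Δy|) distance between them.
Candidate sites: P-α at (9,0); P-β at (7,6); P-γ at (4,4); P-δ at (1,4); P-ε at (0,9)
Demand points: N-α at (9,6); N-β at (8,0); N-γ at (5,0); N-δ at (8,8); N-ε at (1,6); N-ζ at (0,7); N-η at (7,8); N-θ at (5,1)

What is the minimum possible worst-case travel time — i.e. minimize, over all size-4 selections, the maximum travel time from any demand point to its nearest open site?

4

Open {P-α, P-β, P-γ, P-δ}.
  Farthest demand point is N-γ at travel time 4 (to P-α); all others are ≤ 4.
With {P-α, P-β, P-γ, P-ε} the worst case is 4.
With {P-α, P-β, P-δ, P-ε} the worst case is 5.
No size-4 selection achieves below 4.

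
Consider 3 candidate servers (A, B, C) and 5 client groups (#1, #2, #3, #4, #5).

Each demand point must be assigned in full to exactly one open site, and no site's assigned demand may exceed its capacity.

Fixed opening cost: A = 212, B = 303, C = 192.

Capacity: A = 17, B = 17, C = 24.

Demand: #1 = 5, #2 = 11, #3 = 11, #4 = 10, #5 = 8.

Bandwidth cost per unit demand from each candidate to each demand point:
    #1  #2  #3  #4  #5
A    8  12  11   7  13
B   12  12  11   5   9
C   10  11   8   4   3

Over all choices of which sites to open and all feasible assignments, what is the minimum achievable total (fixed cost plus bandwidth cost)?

Open {A, B, C}; cheapest assignment that respects the capacities:
  A (cap 17, load 16): #1, #2 — cost 5×8 + 11×12 = 172
  B (cap 17, load 10): #4 — cost 10×5 = 50
  C (cap 24, load 19): #3, #5 — cost 11×8 + 8×3 = 112
  Shipping 334, fixed 707 → total 1041.
  Any other capacity-feasible assignment to {A, B, C} ships for at least 334.
Total demand is 45 and no other set of sites has combined capacity ≥ 45, so {A, B, C} is the only feasible choice of open sites. Minimum: 1041.

1041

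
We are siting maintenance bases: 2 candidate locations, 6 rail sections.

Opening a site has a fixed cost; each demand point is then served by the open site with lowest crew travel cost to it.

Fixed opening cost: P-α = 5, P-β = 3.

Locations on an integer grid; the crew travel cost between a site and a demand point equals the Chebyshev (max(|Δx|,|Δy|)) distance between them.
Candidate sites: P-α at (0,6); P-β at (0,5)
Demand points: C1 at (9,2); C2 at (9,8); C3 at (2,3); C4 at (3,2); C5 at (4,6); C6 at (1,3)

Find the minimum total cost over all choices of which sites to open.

Open {P-β}: assign each demand point to its cheapest open site.
  C1→P-β 9, C2→P-β 9, C3→P-β 2, C4→P-β 3, C5→P-β 4, C6→P-β 2
  crew travel cost 29, fixed 3 → total 32.
Compare {P-α}: crew travel cost 32 + fixed 5 = 37.
Compare {P-α, P-β}: crew travel cost 29 + fixed 8 = 37.

32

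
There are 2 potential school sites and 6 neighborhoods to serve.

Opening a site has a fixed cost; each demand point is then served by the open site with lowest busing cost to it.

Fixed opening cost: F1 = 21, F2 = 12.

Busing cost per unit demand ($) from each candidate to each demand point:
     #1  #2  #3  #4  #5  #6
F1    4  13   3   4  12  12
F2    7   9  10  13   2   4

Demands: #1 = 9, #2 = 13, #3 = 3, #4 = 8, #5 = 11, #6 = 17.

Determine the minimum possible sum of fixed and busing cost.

317

Open {F1, F2}: assign each demand point to its cheapest open site.
  #1→F1 9×4=36, #2→F2 13×9=117, #3→F1 3×3=9, #4→F1 8×4=32, #5→F2 11×2=22, #6→F2 17×4=68
  busing cost 284, fixed 33 → total 317.
Compare {F2}: busing cost 404 + fixed 12 = 416.
Compare {F1}: busing cost 582 + fixed 21 = 603.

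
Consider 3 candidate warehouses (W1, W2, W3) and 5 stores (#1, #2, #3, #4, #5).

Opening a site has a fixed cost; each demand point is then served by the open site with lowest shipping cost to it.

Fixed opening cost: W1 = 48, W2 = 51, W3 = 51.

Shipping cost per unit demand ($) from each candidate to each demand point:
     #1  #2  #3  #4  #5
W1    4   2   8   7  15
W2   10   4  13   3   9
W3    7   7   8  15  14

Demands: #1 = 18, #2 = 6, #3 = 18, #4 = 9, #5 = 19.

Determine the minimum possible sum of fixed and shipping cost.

Open {W1, W2}: assign each demand point to its cheapest open site.
  #1→W1 18×4=72, #2→W1 6×2=12, #3→W1 18×8=144, #4→W2 9×3=27, #5→W2 19×9=171
  shipping cost 426, fixed 99 → total 525.
Compare {W1, W2, W3}: shipping cost 426 + fixed 150 = 576.
Compare {W2, W3}: shipping cost 492 + fixed 102 = 594.
Compare {W1}: shipping cost 576 + fixed 48 = 624.
All other subsets cost ≥ 576. Minimum total cost: 525.

525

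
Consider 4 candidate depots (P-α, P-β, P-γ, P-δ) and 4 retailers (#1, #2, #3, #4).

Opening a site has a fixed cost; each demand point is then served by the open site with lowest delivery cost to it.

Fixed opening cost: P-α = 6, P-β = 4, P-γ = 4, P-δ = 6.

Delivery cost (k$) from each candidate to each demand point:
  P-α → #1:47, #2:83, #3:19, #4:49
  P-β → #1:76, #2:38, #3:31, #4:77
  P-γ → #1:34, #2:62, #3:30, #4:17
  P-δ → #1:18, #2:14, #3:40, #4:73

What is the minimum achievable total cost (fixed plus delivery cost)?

Open {P-α, P-γ, P-δ}: assign each demand point to its cheapest open site.
  #1→P-δ 18, #2→P-δ 14, #3→P-α 19, #4→P-γ 17
  delivery cost 68, fixed 16 → total 84.
Compare {P-α, P-β, P-γ, P-δ}: delivery cost 68 + fixed 20 = 88.
Compare {P-γ, P-δ}: delivery cost 79 + fixed 10 = 89.
Compare {P-β, P-γ, P-δ}: delivery cost 79 + fixed 14 = 93.
All other subsets cost ≥ 88. Minimum total cost: 84.

84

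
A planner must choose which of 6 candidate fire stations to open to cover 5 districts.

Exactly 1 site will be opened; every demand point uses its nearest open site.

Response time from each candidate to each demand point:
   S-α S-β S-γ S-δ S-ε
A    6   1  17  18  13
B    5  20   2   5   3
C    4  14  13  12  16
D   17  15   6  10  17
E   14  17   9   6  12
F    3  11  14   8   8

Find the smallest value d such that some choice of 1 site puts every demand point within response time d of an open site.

14

Open {F}.
  Farthest demand point is S-γ at response time 14 (to F); all others are ≤ 14.
With {C} the worst case is 16.
With {D} the worst case is 17.
No size-1 selection achieves below 14.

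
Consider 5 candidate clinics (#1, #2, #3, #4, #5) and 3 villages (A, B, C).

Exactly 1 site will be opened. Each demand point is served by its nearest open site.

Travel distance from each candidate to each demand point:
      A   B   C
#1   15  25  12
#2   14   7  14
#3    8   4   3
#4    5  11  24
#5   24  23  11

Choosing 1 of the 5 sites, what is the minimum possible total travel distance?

15

Open {#3}.
  A→#3 8, B→#3 4, C→#3 3  ⇒ total 15.
Compare {#2}: total 35.
Compare {#4}: total 40.
No size-1 selection does better; minimum is 15.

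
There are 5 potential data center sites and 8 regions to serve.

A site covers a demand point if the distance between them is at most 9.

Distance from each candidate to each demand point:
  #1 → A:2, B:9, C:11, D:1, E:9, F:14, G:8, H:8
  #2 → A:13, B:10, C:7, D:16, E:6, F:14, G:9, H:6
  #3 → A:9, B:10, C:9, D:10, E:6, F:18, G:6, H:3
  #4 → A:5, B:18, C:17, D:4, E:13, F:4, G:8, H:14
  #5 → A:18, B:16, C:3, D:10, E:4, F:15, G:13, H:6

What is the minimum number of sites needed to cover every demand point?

3

Coverage sets (demand points within 9 of each site):
  #1: {A, B, D, E, G, H}
  #2: {C, E, G, H}
  #3: {A, C, E, G, H}
  #4: {A, D, F, G}
  #5: {C, E, H}
No 2 sites suffice: every size-2 union leaves at least one demand point uncovered.
But {#1, #2, #4} covers everything, so the minimum is 3.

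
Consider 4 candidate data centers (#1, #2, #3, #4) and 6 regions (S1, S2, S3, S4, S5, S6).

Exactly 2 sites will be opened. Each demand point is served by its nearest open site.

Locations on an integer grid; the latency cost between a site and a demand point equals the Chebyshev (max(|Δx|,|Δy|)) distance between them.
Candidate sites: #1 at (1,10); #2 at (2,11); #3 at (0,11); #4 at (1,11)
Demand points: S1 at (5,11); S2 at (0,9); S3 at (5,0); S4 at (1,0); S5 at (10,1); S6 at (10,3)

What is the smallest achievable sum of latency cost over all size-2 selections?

41

Open {#1, #2}.
  S1→#2 3, S2→#1 1, S3→#1 10, S4→#1 10, S5→#1 9, S6→#2 8  ⇒ total 41.
Compare {#1, #3}: total 43.
Compare {#1, #4}: total 43.
No size-2 selection does better; minimum is 41.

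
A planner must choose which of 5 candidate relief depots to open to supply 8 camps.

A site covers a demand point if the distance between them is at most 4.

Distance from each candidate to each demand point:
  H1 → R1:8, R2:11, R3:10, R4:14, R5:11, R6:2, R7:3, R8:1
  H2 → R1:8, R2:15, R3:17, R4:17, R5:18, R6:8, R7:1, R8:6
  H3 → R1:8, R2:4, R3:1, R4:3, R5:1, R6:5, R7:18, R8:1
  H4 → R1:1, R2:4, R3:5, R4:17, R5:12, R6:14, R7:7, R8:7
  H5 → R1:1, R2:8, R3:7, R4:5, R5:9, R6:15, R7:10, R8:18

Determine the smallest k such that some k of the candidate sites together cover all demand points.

3

Coverage sets (demand points within 4 of each site):
  H1: {R6, R7, R8}
  H2: {R7}
  H3: {R2, R3, R4, R5, R8}
  H4: {R1, R2}
  H5: {R1}
No 2 sites suffice: every size-2 union leaves at least one demand point uncovered.
But {H1, H3, H4} covers everything, so the minimum is 3.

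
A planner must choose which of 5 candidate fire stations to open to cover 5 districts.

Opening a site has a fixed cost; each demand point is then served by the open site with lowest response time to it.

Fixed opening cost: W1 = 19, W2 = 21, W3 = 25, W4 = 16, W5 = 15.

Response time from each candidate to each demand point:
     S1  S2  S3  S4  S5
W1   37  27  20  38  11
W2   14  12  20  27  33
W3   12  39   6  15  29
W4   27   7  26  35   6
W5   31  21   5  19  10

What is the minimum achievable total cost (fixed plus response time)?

Open {W3, W4}: assign each demand point to its cheapest open site.
  S1→W3 12, S2→W4 7, S3→W3 6, S4→W3 15, S5→W4 6
  response time 46, fixed 41 → total 87.
Compare {W4, W5}: response time 64 + fixed 31 = 95.
Compare {W2, W5}: response time 60 + fixed 36 = 96.
Compare {W5}: response time 86 + fixed 15 = 101.
All other subsets cost ≥ 95. Minimum total cost: 87.

87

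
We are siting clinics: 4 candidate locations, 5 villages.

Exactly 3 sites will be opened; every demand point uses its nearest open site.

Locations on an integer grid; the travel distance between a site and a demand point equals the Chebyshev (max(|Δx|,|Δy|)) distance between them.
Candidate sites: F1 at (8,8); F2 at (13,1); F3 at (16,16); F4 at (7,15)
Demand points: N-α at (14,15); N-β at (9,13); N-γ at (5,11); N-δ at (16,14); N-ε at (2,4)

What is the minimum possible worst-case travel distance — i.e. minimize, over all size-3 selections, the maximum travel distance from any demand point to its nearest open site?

6

Open {F1, F2, F3}.
  Farthest demand point is N-ε at travel distance 6 (to F1); all others are ≤ 6.
With {F1, F3, F4} the worst case is 6.
With {F1, F2, F4} the worst case is 8.
No size-3 selection achieves below 6.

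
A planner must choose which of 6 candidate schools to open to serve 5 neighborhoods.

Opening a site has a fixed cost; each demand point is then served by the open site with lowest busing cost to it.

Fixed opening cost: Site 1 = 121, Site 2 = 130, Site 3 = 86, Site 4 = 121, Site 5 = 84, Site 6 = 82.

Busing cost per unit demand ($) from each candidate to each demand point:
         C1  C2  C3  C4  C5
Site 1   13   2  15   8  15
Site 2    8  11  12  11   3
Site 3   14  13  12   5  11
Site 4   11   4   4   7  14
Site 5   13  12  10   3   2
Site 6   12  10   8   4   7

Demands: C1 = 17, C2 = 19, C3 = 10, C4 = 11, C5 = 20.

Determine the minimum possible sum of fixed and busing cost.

581

Open {Site 4, Site 5}: assign each demand point to its cheapest open site.
  C1→Site 4 17×11=187, C2→Site 4 19×4=76, C3→Site 4 10×4=40, C4→Site 5 11×3=33, C5→Site 5 20×2=40
  busing cost 376, fixed 205 → total 581.
Compare {Site 1, Site 5}: busing cost 432 + fixed 205 = 637.
Compare {Site 2, Site 4}: busing cost 389 + fixed 251 = 640.
Compare {Site 2, Site 4, Site 5}: busing cost 325 + fixed 335 = 660.
All other subsets cost ≥ 637. Minimum total cost: 581.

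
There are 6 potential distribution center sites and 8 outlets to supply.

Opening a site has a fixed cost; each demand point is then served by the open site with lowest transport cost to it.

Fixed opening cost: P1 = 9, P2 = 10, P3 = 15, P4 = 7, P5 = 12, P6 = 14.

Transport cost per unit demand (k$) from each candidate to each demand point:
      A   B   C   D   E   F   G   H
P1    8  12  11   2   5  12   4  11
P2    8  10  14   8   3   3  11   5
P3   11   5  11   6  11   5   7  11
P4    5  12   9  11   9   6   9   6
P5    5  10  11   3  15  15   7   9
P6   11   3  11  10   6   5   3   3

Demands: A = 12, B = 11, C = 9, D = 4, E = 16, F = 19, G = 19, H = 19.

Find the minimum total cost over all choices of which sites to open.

441

Open {P1, P2, P4, P6}: assign each demand point to its cheapest open site.
  A→P4 12×5=60, B→P6 11×3=33, C→P4 9×9=81, D→P1 4×2=8, E→P2 16×3=48, F→P2 19×3=57, G→P6 19×3=57, H→P6 19×3=57
  transport cost 401, fixed 40 → total 441.
Compare {P2, P4, P5, P6}: transport cost 405 + fixed 43 = 448.
Compare {P1, P2, P4, P5, P6}: transport cost 401 + fixed 52 = 453.
Compare {P2, P4, P6}: transport cost 425 + fixed 31 = 456.
All other subsets cost ≥ 448. Minimum total cost: 441.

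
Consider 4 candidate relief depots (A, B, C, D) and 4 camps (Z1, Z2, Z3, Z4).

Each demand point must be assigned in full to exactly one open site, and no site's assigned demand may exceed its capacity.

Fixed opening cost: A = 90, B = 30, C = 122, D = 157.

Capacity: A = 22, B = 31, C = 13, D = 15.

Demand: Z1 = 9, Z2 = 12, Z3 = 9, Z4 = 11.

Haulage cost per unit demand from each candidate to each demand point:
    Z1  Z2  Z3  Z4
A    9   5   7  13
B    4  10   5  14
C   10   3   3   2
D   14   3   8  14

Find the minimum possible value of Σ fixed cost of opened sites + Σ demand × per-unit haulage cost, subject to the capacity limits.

375

Open {B, C}; cheapest assignment that respects the capacities:
  B (cap 31, load 30): Z1, Z2, Z3 — cost 9×4 + 12×10 + 9×5 = 201
  C (cap 13, load 11): Z4 — cost 11×2 = 22
  Shipping 223, fixed 152 → total 375.
  Any other capacity-feasible assignment to {B, C} ships for at least 223.
Compare {A, B, C}: its best feasible assignment gives total 405.
Compare {A, B}: its best feasible assignment gives total 415.
Every other set of open sites that can feasibly serve all demand totals ≥ 405 even under its best assignment. Minimum: 375.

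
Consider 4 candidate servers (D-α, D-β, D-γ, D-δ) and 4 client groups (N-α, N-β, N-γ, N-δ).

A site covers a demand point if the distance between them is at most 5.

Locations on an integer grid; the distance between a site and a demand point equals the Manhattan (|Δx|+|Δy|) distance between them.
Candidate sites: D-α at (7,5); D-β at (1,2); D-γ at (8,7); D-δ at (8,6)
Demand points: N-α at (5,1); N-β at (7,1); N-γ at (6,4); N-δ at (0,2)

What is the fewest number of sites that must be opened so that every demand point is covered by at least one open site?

Coverage sets (demand points within 5 of each site):
  D-α: {N-β, N-γ}
  D-β: {N-α, N-δ}
  D-γ: {N-γ}
  D-δ: {N-γ}
No single site covers all 4 demand points.
But {D-α, D-β} covers everything, so the minimum is 2.

2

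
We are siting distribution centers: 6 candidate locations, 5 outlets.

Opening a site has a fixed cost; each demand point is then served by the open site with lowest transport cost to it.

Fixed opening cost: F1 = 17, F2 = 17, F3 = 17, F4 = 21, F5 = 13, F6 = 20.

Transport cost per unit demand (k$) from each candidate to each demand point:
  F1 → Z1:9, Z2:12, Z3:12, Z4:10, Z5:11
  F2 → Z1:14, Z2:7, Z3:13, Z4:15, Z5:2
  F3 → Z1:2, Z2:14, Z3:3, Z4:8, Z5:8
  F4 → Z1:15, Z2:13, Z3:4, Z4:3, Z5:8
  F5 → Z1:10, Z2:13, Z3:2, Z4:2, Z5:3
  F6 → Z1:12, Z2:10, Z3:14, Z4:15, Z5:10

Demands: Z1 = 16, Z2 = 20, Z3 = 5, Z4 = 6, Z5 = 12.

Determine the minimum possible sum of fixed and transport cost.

Open {F2, F3, F5}: assign each demand point to its cheapest open site.
  Z1→F3 16×2=32, Z2→F2 20×7=140, Z3→F5 5×2=10, Z4→F5 6×2=12, Z5→F2 12×2=24
  transport cost 218, fixed 47 → total 265.
Compare {F1, F2, F3, F5}: transport cost 218 + fixed 64 = 282.
Compare {F2, F3, F4}: transport cost 229 + fixed 55 = 284.
Compare {F2, F3, F5, F6}: transport cost 218 + fixed 67 = 285.
All other subsets cost ≥ 282. Minimum total cost: 265.

265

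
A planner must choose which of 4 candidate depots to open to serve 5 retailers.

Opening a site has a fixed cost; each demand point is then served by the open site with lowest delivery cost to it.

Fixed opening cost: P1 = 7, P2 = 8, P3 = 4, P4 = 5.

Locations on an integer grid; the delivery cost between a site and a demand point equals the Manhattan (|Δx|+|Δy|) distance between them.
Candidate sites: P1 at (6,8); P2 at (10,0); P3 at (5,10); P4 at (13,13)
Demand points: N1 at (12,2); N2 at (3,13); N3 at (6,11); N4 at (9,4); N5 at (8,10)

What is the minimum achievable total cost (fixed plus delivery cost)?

31

Open {P2, P3}: assign each demand point to its cheapest open site.
  N1→P2 4, N2→P3 5, N3→P3 2, N4→P2 5, N5→P3 3
  delivery cost 19, fixed 12 → total 31.
Compare {P2, P3, P4}: delivery cost 19 + fixed 17 = 36.
Compare {P1, P2, P3}: delivery cost 19 + fixed 19 = 38.
Compare {P3}: delivery cost 35 + fixed 4 = 39.
All other subsets cost ≥ 36. Minimum total cost: 31.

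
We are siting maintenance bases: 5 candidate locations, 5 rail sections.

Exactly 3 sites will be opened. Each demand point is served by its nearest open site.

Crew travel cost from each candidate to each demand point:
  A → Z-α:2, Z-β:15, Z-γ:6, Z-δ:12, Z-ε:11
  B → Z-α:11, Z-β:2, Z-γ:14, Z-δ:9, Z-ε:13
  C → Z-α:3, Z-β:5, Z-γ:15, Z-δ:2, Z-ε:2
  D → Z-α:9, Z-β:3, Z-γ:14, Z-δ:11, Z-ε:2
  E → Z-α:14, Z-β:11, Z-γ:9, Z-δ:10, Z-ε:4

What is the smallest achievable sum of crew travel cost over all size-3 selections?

Open {A, B, C}.
  Z-α→A 2, Z-β→B 2, Z-γ→A 6, Z-δ→C 2, Z-ε→C 2  ⇒ total 14.
Compare {A, C, D}: total 15.
Compare {A, C, E}: total 17.
No size-3 selection does better; minimum is 14.

14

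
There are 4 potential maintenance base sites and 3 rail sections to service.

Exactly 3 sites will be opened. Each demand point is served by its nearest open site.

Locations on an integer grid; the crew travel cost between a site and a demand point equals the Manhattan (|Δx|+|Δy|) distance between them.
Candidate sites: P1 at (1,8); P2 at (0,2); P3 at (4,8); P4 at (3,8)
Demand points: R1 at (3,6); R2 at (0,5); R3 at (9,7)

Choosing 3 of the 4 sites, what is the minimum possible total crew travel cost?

11

Open {P2, P3, P4}.
  R1→P4 2, R2→P2 3, R3→P3 6  ⇒ total 11.
Compare {P1, P2, P3}: total 12.
Compare {P1, P2, P4}: total 12.
No size-3 selection does better; minimum is 11.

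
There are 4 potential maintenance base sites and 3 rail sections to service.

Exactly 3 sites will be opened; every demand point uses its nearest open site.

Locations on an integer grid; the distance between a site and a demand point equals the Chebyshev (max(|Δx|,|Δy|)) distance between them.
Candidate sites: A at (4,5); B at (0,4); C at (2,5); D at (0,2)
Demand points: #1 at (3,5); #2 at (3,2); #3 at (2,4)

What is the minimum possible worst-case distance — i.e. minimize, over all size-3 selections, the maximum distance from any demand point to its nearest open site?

Open {A, B, C}.
  Farthest demand point is #2 at distance 3 (to A); all others are ≤ 3.
With {A, B, D} the worst case is 3.
With {A, C, D} the worst case is 3.
No size-3 selection achieves below 3.

3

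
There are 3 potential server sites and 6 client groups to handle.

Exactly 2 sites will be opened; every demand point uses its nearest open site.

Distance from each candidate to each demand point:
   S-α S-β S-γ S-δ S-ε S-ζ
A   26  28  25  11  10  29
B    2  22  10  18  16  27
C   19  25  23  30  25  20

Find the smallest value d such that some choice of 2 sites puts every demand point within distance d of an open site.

22

Open {B, C}.
  Farthest demand point is S-β at distance 22 (to B); all others are ≤ 22.
With {A, C} the worst case is 25.
With {A, B} the worst case is 27.
No size-2 selection achieves below 22.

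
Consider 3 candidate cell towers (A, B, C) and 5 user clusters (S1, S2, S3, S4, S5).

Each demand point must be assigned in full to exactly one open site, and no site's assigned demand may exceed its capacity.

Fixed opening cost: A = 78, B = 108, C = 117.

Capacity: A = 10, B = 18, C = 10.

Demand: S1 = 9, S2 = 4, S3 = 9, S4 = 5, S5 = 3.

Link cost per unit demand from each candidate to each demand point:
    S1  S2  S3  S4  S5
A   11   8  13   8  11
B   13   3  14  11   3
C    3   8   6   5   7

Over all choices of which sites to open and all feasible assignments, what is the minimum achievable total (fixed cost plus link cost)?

Open {A, B, C}; cheapest assignment that respects the capacities:
  A (cap 10, load 5): S4 — cost 5×8 = 40
  B (cap 18, load 16): S2, S3, S5 — cost 4×3 + 9×14 + 3×3 = 147
  C (cap 10, load 9): S1 — cost 9×3 = 27
  Shipping 214, fixed 303 → total 517.
  Any other capacity-feasible assignment to {A, B, C} ships for at least 214.
Total demand is 30 and no other set of sites has combined capacity ≥ 30, so {A, B, C} is the only feasible choice of open sites. Minimum: 517.

517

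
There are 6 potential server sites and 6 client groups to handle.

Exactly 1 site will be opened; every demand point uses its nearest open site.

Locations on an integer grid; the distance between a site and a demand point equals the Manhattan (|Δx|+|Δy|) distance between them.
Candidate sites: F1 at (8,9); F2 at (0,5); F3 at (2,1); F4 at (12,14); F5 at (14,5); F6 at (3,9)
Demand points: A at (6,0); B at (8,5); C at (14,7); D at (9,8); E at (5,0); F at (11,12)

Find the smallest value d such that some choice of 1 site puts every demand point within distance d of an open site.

Open {F1}.
  Farthest demand point is E at distance 12 (to F1); all others are ≤ 12.
With {F6} the worst case is 13.
With {F5} the worst case is 14.
No size-1 selection achieves below 12.

12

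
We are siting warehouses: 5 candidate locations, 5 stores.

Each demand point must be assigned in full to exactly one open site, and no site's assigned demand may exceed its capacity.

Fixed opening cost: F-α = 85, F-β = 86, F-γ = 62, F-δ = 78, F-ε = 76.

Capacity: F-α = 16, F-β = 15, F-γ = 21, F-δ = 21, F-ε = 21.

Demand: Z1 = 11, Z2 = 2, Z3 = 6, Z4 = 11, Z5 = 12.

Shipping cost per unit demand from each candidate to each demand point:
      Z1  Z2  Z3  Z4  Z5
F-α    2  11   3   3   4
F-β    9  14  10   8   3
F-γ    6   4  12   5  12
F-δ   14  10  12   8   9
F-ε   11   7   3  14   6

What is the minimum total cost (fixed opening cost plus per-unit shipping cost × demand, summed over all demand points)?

Open {F-α, F-γ, F-ε}; cheapest assignment that respects the capacities:
  F-α (cap 16, load 11): Z1 — cost 11×2 = 22
  F-γ (cap 21, load 13): Z2, Z4 — cost 2×4 + 11×5 = 63
  F-ε (cap 21, load 18): Z3, Z5 — cost 6×3 + 12×6 = 90
  Shipping 175, fixed 223 → total 398.
  Any other capacity-feasible assignment to {F-α, F-γ, F-ε} ships for at least 175.
Compare {F-α, F-β, F-γ}: its best feasible assignment gives total 426.
Compare {F-α, F-β, F-γ, F-ε}: its best feasible assignment gives total 448.
Every other set of open sites that can feasibly serve all demand totals ≥ 426 even under its best assignment. Minimum: 398.

398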